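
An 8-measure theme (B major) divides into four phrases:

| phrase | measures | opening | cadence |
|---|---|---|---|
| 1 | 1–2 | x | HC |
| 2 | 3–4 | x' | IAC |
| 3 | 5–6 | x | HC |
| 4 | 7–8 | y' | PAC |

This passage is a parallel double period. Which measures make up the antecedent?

In a double period the four phrases pair into a large antecedent (phrases 1–2, ending imperfect authentic cadence) and a large consequent (phrases 3–4, ending perfect authentic cadence). The antecedent spans measures 1-4.

measures 1–4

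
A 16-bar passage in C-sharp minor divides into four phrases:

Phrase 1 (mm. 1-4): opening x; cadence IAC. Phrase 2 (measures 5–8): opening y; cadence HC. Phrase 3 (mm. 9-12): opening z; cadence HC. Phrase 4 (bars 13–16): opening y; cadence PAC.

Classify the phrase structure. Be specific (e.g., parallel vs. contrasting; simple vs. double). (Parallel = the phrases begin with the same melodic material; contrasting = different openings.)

contrasting double period

Four phrases in two halves: the first half (mm. 1-8) ends with a half cadence, the second (mm. 9–16) with a perfect authentic cadence — a large antecedent–consequent pair, i.e. a double period.
Phrase 3 begins with different material from phrase 1, making it contrasting.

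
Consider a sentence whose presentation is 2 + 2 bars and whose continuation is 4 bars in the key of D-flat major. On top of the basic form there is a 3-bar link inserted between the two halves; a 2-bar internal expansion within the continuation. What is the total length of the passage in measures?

Basic sentence: 2 + 2 + 4 = 8 bars.
8 (basic form) + 3 (link) + 2 (internal expansion) = 13.

13 measures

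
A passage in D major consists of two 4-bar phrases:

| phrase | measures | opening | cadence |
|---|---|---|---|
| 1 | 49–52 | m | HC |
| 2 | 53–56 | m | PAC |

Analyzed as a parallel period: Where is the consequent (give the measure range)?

The antecedent is the phrase ending with the weaker cadence (half cadence, phrase 1) and the consequent the one ending more conclusively (perfect authentic cadence, phrase 2); the consequent is mm. 53-56.

measures 53–56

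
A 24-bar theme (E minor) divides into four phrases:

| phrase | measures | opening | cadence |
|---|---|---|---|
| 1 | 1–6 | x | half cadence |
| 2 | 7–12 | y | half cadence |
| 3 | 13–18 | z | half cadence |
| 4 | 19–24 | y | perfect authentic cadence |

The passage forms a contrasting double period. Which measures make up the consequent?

measures 13–24

In a double period the first pair of phrases (ending half cadence) is the large antecedent and the second pair (ending perfect authentic cadence) is the large consequent; the consequent is measures 13–24.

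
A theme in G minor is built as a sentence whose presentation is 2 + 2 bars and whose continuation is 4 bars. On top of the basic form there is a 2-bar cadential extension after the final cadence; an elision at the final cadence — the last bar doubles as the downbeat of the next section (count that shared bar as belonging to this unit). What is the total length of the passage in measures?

10 measures

Basic sentence: 2 + 2 + 4 = 8 bars.
8 (basic form) + 2 (cadential extension) = 10.
The elision shares a bar with the next section but does not change this unit's count.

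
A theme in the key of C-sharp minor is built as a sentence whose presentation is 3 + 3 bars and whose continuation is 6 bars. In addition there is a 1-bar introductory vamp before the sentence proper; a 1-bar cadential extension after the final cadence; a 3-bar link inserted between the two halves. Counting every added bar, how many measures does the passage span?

Basic sentence: 3 + 3 + 6 = 12 bars.
12 (basic form) + 1 (introduction) + 1 (cadential extension) + 3 (link) = 17.

17 measures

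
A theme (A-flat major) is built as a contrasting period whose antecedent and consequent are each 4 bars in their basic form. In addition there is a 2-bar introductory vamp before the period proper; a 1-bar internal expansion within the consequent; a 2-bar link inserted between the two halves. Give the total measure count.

13 measures

Basic contrasting period: 4 + 4 = 8 bars.
8 (basic form) + 2 (introduction) + 1 (internal expansion) + 2 (link) = 13.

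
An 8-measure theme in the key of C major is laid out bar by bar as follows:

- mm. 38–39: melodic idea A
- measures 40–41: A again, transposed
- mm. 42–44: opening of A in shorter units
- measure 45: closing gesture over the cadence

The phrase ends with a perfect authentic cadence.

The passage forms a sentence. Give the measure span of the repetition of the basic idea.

measures 40–41

The presentation of a sentence is the basic idea (bars 38–39) plus its repetition (mm. 40-41); the repetition of the basic idea is therefore mm. 40–41.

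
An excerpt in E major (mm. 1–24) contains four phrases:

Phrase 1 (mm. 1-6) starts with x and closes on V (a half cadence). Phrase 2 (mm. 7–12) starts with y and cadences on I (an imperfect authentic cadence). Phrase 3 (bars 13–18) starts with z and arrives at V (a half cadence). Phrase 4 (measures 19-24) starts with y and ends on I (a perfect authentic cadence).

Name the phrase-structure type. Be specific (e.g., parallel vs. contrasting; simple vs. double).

Four phrases in two halves: the first half (measures 1–12) ends with an imperfect authentic cadence, the second (mm. 13–24) with a perfect authentic cadence — a large antecedent–consequent pair, i.e. a double period.
Phrase 3 begins with different material from phrase 1, making it contrasting.

contrasting double period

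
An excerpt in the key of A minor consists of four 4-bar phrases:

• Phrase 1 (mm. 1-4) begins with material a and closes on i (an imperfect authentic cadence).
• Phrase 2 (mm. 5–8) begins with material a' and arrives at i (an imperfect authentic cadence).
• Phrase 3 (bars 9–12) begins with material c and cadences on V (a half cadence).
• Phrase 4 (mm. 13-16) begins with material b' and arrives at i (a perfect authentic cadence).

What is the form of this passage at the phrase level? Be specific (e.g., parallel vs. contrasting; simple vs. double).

Four phrases in two halves: the first half (bars 1–8) ends with an imperfect authentic cadence, the second (bars 9-16) with a perfect authentic cadence — a large antecedent–consequent pair, i.e. a double period.
Phrase 3 begins with different material from phrase 1, making it contrasting.

contrasting double period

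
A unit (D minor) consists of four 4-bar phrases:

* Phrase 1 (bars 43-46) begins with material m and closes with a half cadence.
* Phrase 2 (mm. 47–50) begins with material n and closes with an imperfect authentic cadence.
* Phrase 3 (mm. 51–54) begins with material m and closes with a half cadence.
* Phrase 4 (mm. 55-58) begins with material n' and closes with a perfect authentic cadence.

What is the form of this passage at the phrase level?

Four phrases in two halves: the first half (measures 43–50) ends with an imperfect authentic cadence, the second (mm. 51–58) with a perfect authentic cadence — a large antecedent–consequent pair, i.e. a double period.
Phrase 3 begins with the same material as phrase 1, making it parallel.

parallel double period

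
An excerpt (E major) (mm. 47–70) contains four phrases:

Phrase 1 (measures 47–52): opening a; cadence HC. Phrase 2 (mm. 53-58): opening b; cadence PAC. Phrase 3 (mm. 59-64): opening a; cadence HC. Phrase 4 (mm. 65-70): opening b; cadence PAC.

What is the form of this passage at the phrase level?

The cadence pattern HC–PAC–HC–PAC is weak–strong twice, and phrases 3–4 restate phrases 1–2: a period heard twice, not a double period (which would end weakly at phrase 2).

repeated period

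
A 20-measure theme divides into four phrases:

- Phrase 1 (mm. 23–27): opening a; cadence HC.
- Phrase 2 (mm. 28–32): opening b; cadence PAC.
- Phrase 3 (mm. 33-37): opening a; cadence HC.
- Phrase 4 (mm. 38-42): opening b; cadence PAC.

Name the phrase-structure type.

The cadence pattern HC–PAC–HC–PAC is weak–strong twice, and phrases 3–4 restate phrases 1–2: a period heard twice, not a double period (which would end weakly at phrase 2).

repeated period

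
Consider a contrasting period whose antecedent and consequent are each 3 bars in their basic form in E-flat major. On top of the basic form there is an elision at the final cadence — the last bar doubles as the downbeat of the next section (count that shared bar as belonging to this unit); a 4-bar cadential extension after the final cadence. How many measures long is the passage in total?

10 measures

Basic contrasting period: 3 + 3 = 6 bars.
6 (basic form) + 4 (cadential extension) = 10.
The elision shares a bar with the next section but does not change this unit's count.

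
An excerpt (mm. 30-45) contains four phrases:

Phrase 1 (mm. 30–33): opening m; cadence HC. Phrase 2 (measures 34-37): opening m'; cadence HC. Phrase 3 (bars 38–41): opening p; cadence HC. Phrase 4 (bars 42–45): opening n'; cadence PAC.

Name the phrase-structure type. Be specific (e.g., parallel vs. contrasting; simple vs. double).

contrasting double period

Four phrases in two halves: the first half (mm. 30–37) ends with a half cadence, the second (mm. 38–45) with a perfect authentic cadence — a large antecedent–consequent pair, i.e. a double period.
Phrase 3 begins with different material from phrase 1, making it contrasting.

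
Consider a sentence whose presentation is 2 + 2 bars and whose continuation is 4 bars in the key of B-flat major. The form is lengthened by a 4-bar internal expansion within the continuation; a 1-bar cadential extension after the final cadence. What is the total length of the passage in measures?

13 measures

Basic sentence: 2 + 2 + 4 = 8 bars.
8 (basic form) + 4 (internal expansion) + 1 (cadential extension) = 13.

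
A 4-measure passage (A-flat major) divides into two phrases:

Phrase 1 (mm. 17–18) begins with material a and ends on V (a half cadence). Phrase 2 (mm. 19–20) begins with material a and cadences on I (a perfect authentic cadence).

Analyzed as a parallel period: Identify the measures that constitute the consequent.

The antecedent is the phrase ending with the weaker cadence (half cadence, phrase 1) and the consequent the one ending more conclusively (perfect authentic cadence, phrase 2); the consequent is bars 19–20.

measures 19–20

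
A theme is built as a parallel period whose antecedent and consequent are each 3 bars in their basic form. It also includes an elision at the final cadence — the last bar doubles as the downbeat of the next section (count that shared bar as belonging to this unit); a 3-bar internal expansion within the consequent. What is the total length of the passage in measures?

9 measures

Basic parallel period: 3 + 3 = 6 bars.
6 (basic form) + 3 (internal expansion) = 9.
The elision shares a bar with the next section but does not change this unit's count.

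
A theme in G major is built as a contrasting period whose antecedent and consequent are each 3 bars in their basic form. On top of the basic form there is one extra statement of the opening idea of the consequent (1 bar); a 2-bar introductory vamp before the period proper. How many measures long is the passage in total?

Basic contrasting period: 3 + 3 = 6 bars.
6 (basic form) + 1 (extra statement) + 2 (introduction) = 9.

9 measures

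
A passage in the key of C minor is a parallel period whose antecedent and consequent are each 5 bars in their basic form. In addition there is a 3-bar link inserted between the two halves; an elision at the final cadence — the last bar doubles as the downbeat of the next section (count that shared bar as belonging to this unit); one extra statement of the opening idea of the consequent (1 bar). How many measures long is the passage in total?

Basic parallel period: 5 + 5 = 10 bars.
10 (basic form) + 3 (link) + 1 (extra statement) = 14.
The elision shares a bar with the next section but does not change this unit's count.

14 measures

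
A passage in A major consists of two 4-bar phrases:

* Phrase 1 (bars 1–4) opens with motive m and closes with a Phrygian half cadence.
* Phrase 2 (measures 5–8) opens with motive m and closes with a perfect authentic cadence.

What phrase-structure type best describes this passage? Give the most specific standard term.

parallel period

Phrase 1 ends with a Phrygian half cadence (weaker) and phrase 2 with a perfect authentic cadence (stronger): antecedent + consequent = a period.
The two phrases open with the same material (m / m), so the period is parallel.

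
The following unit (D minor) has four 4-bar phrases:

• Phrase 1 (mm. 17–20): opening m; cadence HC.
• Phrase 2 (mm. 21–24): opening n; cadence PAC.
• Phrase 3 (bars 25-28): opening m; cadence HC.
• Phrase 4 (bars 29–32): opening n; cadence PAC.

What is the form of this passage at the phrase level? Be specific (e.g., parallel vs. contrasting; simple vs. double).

The cadence pattern HC–PAC–HC–PAC is weak–strong twice, and phrases 3–4 restate phrases 1–2: a period heard twice, not a double period (which would end weakly at phrase 2).

repeated period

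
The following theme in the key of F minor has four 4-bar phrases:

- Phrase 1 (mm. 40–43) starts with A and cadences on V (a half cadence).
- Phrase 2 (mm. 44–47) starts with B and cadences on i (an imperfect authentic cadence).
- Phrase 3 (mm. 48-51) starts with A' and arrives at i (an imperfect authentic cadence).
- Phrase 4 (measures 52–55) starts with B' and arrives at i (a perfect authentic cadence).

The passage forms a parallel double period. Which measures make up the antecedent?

measures 40–47

In a double period the first pair of phrases (ending imperfect authentic cadence) is the large antecedent and the second pair (ending perfect authentic cadence) is the large consequent; the antecedent is measures 40–47.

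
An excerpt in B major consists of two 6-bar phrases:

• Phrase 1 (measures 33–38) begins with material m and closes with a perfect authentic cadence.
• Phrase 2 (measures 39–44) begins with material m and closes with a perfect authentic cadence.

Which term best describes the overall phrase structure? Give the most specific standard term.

repeated phrase

Both phrases have the same opening (m) and the same cadence (perfect authentic cadence): the second is a restatement, not a consequent, so this is a repeated phrase rather than a period.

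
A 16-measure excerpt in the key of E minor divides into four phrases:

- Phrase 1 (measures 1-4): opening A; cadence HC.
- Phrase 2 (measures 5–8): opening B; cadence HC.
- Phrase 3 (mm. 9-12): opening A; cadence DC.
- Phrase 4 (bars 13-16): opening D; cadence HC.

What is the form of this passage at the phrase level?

phrase group

Phrase 4 ends with a half cadence, no stronger than phrase 2's half cadence, so the four phrases do not form a double period; nor do phrases 3–4 duplicate 1–2, so it is not a repeated period. With no phrase reaching a conclusive cadence, the passage is a phrase group.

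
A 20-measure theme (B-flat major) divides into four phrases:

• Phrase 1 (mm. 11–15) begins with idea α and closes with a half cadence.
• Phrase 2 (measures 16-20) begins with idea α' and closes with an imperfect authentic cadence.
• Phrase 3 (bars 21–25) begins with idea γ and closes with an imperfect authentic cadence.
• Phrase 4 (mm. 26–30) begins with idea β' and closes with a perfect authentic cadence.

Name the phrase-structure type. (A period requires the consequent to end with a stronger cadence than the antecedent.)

contrasting double period

Four phrases in two halves: the first half (mm. 11-20) ends with an imperfect authentic cadence, the second (mm. 21–30) with a perfect authentic cadence — a large antecedent–consequent pair, i.e. a double period.
Phrase 3 begins with different material from phrase 1, making it contrasting.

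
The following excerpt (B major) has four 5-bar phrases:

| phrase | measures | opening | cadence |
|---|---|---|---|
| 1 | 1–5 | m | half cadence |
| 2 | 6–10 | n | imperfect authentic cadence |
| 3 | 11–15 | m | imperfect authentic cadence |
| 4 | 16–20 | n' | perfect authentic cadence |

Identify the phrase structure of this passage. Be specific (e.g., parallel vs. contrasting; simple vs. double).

Four phrases in two halves: the first half (mm. 1–10) ends with an imperfect authentic cadence, the second (mm. 11–20) with a perfect authentic cadence — a large antecedent–consequent pair, i.e. a double period.
Phrase 3 begins with the same material as phrase 1, making it parallel.

parallel double period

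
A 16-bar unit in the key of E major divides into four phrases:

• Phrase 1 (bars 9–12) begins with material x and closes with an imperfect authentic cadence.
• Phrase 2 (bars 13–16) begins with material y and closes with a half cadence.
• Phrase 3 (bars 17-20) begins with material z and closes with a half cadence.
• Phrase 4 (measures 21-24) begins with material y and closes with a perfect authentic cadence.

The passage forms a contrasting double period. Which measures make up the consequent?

In a double period the first pair of phrases (ending half cadence) is the large antecedent and the second pair (ending perfect authentic cadence) is the large consequent; the consequent is measures 17–24.

measures 17–24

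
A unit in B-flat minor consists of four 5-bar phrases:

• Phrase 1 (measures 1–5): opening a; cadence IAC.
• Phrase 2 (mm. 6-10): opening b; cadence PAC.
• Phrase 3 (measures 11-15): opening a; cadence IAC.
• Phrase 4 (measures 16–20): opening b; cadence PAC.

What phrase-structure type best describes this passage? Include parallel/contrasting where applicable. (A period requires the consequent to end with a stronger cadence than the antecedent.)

The cadence pattern IAC–PAC–IAC–PAC is weak–strong twice, and phrases 3–4 restate phrases 1–2: a period heard twice, not a double period (which would end weakly at phrase 2).

repeated period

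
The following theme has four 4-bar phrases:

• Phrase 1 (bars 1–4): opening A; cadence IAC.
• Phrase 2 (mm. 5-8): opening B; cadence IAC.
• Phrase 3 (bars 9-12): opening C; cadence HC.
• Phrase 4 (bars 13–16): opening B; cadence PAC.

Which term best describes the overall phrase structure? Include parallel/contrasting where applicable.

contrasting double period

Four phrases in two halves: the first half (bars 1-8) ends with an imperfect authentic cadence, the second (measures 9-16) with a perfect authentic cadence — a large antecedent–consequent pair, i.e. a double period.
Phrase 3 begins with different material from phrase 1, making it contrasting.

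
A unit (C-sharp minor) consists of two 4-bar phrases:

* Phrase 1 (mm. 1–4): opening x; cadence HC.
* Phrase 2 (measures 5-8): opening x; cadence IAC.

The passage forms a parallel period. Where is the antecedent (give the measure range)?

The antecedent is the phrase ending with the weaker cadence (half cadence, phrase 1) and the consequent the one ending more conclusively (imperfect authentic cadence, phrase 2); the antecedent is bars 1–4.

measures 1–4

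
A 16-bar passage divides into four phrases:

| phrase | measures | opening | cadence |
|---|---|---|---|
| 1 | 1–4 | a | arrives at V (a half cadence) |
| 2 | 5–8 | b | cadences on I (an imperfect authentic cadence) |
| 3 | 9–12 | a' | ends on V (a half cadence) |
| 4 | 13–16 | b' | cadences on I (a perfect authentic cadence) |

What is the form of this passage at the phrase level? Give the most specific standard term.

parallel double period

Four phrases in two halves: the first half (measures 1–8) ends with an imperfect authentic cadence, the second (mm. 9–16) with a perfect authentic cadence — a large antecedent–consequent pair, i.e. a double period.
Phrase 3 begins with the same material as phrase 1, making it parallel.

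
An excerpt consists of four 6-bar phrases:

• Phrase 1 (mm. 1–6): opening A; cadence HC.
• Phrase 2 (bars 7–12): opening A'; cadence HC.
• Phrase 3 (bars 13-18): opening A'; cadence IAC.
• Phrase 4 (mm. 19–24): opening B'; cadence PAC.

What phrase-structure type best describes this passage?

parallel double period

Four phrases in two halves: the first half (measures 1–12) ends with a half cadence, the second (mm. 13-24) with a perfect authentic cadence — a large antecedent–consequent pair, i.e. a double period.
Phrase 3 begins with the same material as phrase 1, making it parallel.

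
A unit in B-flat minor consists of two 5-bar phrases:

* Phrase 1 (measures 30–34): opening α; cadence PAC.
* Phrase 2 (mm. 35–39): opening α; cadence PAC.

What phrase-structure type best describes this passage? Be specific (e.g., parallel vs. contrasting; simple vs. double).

Both phrases have the same opening (α) and the same cadence (perfect authentic cadence): the second is a restatement, not a consequent, so this is a repeated phrase rather than a period.

repeated phrase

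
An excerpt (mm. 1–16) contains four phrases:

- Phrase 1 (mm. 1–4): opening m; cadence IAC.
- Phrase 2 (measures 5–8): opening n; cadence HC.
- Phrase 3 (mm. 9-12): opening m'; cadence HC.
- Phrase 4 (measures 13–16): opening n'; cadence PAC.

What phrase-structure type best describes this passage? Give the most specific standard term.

parallel double period

Four phrases in two halves: the first half (measures 1–8) ends with a half cadence, the second (bars 9–16) with a perfect authentic cadence — a large antecedent–consequent pair, i.e. a double period.
Phrase 3 begins with the same material as phrase 1, making it parallel.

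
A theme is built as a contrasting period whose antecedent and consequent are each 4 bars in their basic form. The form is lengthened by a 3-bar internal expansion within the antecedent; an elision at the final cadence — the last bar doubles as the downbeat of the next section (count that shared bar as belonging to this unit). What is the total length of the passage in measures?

Basic contrasting period: 4 + 4 = 8 bars.
8 (basic form) + 3 (internal expansion) = 11.
The elision shares a bar with the next section but does not change this unit's count.

11 measures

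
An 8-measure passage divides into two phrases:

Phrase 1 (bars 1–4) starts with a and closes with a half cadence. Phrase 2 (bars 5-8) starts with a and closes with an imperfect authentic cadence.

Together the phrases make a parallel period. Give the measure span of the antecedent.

measures 1–4

The phrase ending with the weaker cadence (half cadence) is the antecedent; the one ending more conclusively (imperfect authentic cadence) is the consequent. The antecedent is measures 1–4.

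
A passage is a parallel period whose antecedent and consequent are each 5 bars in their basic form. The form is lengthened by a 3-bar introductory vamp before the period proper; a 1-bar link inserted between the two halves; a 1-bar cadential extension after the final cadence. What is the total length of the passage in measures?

15 measures

Basic parallel period: 5 + 5 = 10 bars.
10 (basic form) + 3 (introduction) + 1 (link) + 1 (cadential extension) = 15.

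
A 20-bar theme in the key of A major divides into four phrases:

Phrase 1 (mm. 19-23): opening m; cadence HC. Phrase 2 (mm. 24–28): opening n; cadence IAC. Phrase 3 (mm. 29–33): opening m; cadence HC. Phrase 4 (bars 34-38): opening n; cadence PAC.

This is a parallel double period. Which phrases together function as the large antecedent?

phrases 1 and 2

In a double period the first pair of phrases (ending imperfect authentic cadence) is the large antecedent and the second pair (ending perfect authentic cadence) is the large consequent; the antecedent is phrases 1 and 2.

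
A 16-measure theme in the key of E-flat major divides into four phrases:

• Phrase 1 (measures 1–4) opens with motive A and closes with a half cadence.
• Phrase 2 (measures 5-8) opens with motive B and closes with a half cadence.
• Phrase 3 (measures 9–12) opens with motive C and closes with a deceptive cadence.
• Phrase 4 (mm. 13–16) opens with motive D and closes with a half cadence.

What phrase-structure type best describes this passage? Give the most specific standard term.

Phrase 4 ends with a half cadence, no stronger than phrase 2's half cadence, so the four phrases do not form a double period; nor do phrases 3–4 duplicate 1–2, so it is not a repeated period. With no phrase reaching a conclusive cadence, the passage is a phrase group.

phrase group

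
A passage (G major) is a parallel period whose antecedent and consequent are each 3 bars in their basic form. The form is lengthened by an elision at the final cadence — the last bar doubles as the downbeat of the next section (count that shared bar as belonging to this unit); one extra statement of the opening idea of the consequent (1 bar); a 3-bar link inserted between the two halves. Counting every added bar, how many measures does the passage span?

Basic parallel period: 3 + 3 = 6 bars.
6 (basic form) + 1 (extra statement) + 3 (link) = 10.
The elision shares a bar with the next section but does not change this unit's count.

10 measures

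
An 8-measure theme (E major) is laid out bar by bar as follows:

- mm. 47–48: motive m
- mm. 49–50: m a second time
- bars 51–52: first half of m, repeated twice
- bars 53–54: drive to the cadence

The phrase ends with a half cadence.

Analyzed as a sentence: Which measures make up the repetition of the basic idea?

measures 49–50

The presentation of a sentence is the basic idea (mm. 47–48) plus its repetition (mm. 49–50); the repetition of the basic idea is therefore measures 49-50.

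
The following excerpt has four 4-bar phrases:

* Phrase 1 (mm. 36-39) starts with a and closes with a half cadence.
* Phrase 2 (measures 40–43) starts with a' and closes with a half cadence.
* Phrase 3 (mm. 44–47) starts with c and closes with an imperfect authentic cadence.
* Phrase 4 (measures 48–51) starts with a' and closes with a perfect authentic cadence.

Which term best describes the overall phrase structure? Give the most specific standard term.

Four phrases in two halves: the first half (bars 36–43) ends with a half cadence, the second (mm. 44–51) with a perfect authentic cadence — a large antecedent–consequent pair, i.e. a double period.
Phrase 3 begins with different material from phrase 1, making it contrasting.

contrasting double period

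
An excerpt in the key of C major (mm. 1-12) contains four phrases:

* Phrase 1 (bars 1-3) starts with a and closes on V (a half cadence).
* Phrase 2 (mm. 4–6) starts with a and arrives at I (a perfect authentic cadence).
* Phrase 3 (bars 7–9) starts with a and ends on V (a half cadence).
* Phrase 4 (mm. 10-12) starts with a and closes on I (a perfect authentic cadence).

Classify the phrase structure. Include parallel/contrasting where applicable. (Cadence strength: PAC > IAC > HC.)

repeated period

The cadence pattern HC–PAC–HC–PAC is weak–strong twice, and phrases 3–4 restate phrases 1–2: a period heard twice, not a double period (which would end weakly at phrase 2).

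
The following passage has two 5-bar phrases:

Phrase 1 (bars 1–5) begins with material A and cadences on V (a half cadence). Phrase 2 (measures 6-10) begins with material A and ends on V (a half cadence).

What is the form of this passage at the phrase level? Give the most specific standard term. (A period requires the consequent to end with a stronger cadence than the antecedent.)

Both phrases have the same opening (A) and the same cadence (half cadence): the second is a restatement, not a consequent, so this is a repeated phrase rather than a period.

repeated phrase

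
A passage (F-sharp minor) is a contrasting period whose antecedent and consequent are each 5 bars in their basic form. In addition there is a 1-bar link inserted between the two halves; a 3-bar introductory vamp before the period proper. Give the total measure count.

14 measures

Basic contrasting period: 5 + 5 = 10 bars.
10 (basic form) + 1 (link) + 3 (introduction) = 14.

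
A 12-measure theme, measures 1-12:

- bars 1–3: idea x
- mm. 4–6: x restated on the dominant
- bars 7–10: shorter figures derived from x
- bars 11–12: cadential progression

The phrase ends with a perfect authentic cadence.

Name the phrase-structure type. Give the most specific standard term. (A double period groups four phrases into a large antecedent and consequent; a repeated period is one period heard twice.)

sentence

Basic idea (measures 1-3) + its repetition (measures 4–6) form the presentation; fragmentation and cadence (measures 7–12) form the continuation — the 12-bar whole is a sentence.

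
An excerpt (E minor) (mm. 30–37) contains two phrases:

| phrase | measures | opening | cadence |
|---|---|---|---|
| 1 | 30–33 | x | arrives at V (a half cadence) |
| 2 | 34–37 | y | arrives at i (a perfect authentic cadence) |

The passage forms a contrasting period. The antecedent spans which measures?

measures 30–33

The antecedent is the phrase ending with the weaker cadence (half cadence, phrase 1) and the consequent the one ending more conclusively (perfect authentic cadence, phrase 2); the antecedent is measures 30–33.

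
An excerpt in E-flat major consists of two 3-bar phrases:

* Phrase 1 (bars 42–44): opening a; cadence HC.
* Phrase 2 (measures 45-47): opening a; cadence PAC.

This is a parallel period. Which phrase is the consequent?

phrase 2

The phrase ending with the weaker cadence (half cadence) is the antecedent; the one ending more conclusively (perfect authentic cadence) is the consequent. The consequent is phrase 2.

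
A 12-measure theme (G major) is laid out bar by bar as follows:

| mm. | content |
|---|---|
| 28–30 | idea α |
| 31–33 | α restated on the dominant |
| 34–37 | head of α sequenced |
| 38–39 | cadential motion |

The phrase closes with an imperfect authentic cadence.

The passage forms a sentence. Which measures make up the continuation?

After the presentation (mm. 28-33), the continuation covers the fragmentation through the cadence: bars 34–39.

measures 34–39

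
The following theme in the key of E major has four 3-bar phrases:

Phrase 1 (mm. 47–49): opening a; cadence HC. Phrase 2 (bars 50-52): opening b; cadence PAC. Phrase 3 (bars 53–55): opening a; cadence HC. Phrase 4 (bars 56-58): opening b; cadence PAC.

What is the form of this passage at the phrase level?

The cadence pattern HC–PAC–HC–PAC is weak–strong twice, and phrases 3–4 restate phrases 1–2: a period heard twice, not a double period (which would end weakly at phrase 2).

repeated period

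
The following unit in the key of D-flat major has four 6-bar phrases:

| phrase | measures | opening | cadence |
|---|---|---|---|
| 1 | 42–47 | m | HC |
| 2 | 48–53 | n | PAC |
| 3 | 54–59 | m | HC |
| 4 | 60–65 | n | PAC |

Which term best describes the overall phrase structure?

The cadence pattern HC–PAC–HC–PAC is weak–strong twice, and phrases 3–4 restate phrases 1–2: a period heard twice, not a double period (which would end weakly at phrase 2).

repeated period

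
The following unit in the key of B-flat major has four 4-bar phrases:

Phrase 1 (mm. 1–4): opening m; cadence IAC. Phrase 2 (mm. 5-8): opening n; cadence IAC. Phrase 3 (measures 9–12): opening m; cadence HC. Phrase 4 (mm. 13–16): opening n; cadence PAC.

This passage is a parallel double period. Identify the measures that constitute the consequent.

measures 9–16

In a double period the four phrases pair into a large antecedent (phrases 1–2, ending imperfect authentic cadence) and a large consequent (phrases 3–4, ending perfect authentic cadence). The consequent spans measures 9–16.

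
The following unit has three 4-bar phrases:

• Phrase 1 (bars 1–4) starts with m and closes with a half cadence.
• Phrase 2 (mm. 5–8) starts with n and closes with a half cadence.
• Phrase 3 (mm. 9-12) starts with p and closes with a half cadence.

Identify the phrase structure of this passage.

phrase group

The final phrase closes with a half cadence, which is not stronger than the preceding half cadence; the 3 phrases lack an overall antecedent–consequent design and so form a phrase group.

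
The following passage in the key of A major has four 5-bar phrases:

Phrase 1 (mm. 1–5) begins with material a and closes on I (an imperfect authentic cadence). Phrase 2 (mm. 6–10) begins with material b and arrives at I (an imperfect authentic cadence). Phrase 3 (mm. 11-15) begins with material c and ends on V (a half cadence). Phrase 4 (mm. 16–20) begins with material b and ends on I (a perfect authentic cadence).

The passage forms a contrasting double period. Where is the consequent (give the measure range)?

measures 11–20

In a double period the four phrases pair into a large antecedent (phrases 1–2, ending imperfect authentic cadence) and a large consequent (phrases 3–4, ending perfect authentic cadence). The consequent spans bars 11–20.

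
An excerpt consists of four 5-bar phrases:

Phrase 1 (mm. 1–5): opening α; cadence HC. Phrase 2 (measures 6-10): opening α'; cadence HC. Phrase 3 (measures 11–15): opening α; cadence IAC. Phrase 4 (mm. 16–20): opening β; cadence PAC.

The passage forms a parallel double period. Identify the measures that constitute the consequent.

In a double period the four phrases pair into a large antecedent (phrases 1–2, ending half cadence) and a large consequent (phrases 3–4, ending perfect authentic cadence). The consequent spans measures 11–20.

measures 11–20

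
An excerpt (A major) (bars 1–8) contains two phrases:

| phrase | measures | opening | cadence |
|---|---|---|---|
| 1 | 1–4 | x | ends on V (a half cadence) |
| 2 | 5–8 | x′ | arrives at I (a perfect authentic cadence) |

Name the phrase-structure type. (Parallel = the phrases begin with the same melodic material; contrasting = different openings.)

parallel period

Phrase 1 ends with a half cadence (weaker) and phrase 2 with a perfect authentic cadence (stronger): antecedent + consequent = a period.
The two phrases open with the same material (x / x′), so the period is parallel.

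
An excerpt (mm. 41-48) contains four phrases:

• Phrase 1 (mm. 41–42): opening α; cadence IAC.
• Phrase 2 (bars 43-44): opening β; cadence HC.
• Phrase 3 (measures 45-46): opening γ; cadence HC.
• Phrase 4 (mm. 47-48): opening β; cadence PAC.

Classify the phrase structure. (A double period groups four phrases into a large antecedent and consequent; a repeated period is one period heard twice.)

Four phrases in two halves: the first half (measures 41-44) ends with a half cadence, the second (mm. 45-48) with a perfect authentic cadence — a large antecedent–consequent pair, i.e. a double period.
Phrase 3 begins with different material from phrase 1, making it contrasting.

contrasting double period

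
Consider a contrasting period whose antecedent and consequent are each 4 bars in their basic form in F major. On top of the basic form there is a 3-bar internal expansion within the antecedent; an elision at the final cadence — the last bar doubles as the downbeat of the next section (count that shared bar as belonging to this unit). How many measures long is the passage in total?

11 measures

Basic contrasting period: 4 + 4 = 8 bars.
8 (basic form) + 3 (internal expansion) = 11.
The elision shares a bar with the next section but does not change this unit's count.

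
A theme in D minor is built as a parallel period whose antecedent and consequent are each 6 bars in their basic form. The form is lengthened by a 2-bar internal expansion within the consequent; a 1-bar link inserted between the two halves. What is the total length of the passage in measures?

15 measures

Basic parallel period: 6 + 6 = 12 bars.
12 (basic form) + 2 (internal expansion) + 1 (link) = 15.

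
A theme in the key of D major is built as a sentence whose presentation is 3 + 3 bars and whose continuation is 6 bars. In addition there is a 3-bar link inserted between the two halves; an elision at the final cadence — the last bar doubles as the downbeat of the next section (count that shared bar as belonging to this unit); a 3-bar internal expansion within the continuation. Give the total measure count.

Basic sentence: 3 + 3 + 6 = 12 bars.
12 (basic form) + 3 (link) + 3 (internal expansion) = 18.
The elision shares a bar with the next section but does not change this unit's count.

18 measures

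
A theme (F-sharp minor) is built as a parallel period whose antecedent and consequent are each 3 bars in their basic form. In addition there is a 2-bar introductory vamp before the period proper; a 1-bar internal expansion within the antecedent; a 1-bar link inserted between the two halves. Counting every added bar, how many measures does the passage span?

Basic parallel period: 3 + 3 = 6 bars.
6 (basic form) + 2 (introduction) + 1 (internal expansion) + 1 (link) = 10.

10 measures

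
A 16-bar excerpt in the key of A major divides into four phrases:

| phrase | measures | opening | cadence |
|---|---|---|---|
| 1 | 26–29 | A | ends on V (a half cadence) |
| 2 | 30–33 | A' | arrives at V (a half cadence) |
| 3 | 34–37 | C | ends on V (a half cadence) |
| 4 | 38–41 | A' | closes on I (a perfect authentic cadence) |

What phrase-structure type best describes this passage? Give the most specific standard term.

contrasting double period

Four phrases in two halves: the first half (mm. 26-33) ends with a half cadence, the second (mm. 34-41) with a perfect authentic cadence — a large antecedent–consequent pair, i.e. a double period.
Phrase 3 begins with different material from phrase 1, making it contrasting.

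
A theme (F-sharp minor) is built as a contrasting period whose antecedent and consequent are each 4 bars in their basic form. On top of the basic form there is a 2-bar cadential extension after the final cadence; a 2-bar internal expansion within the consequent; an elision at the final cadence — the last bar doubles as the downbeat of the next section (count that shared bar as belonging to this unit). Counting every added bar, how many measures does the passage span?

12 measures

Basic contrasting period: 4 + 4 = 8 bars.
8 (basic form) + 2 (cadential extension) + 2 (internal expansion) = 12.
The elision shares a bar with the next section but does not change this unit's count.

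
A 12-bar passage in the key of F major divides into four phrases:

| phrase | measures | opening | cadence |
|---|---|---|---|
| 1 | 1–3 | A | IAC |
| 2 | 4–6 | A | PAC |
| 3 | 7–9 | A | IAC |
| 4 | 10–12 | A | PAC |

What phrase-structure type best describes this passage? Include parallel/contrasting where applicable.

The cadence pattern IAC–PAC–IAC–PAC is weak–strong twice, and phrases 3–4 restate phrases 1–2: a period heard twice, not a double period (which would end weakly at phrase 2).

repeated period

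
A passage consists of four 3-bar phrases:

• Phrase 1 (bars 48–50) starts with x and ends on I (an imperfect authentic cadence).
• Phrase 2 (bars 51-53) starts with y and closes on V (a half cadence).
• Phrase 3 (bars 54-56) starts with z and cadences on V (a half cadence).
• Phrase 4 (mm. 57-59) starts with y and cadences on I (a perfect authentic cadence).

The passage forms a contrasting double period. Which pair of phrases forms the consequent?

In a double period the first pair of phrases (ending half cadence) is the large antecedent and the second pair (ending perfect authentic cadence) is the large consequent; the consequent is phrases 3 and 4.

phrases 3 and 4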